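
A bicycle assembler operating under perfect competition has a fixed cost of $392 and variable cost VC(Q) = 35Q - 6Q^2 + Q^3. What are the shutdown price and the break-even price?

AVC = 35 - 6Q + Q^2; minimized at Q = 3, giving min AVC = $26. That is the shutdown price.
ATC = 392/Q + 35 - 6Q + Q^2. Setting dATC/dQ = −392/Q^2 − 6 + 2Q = 0 gives Q = 7 (since 2·7^3 − 6·7^2 = 392).
min ATC = 392/7 + 35 − 6·7 + 7^2 = $98. That is the break-even price.
For $26 ≤ P < $98 the firm produces at a loss; below $26 it shuts down.

Shutdown price = $26; break-even price = $98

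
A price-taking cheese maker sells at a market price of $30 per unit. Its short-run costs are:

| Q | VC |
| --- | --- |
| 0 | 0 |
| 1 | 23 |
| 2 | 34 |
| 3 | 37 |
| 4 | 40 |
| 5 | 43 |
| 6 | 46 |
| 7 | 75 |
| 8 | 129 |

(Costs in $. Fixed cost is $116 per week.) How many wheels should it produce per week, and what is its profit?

Q = 7; profit = $19

Compute π = P·Q − TC at each output: Q=0: -116; Q=1: -109; Q=2: -90; Q=3: -63; Q=4: -36; Q=5: -9; Q=6: 18; Q=7: 19; Q=8: -5.
Profit is maximized at Q = 7. AVC there is 75/7 = $10.71 ≤ P, so producing beats shutting down (which would give -$116).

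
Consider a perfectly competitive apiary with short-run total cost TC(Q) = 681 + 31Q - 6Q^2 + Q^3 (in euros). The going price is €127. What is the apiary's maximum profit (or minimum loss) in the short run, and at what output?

AVC = 31 - 6Q + Q^2; min AVC = €22 at Q = 3. Since P = €127 ≥ min AVC, the firm produces.
MC = 31 - 12Q + 3Q^2. Setting P = MC and taking the root on the rising branch gives Q* = 8.
TR = 127·8 = 1016. TC = 681 + 376 = 1057. Profit = 1016 − 1057 = -€41.
Shutting down would mean losing the fixed cost of €681, so operating at a loss of €41 is better by €640.

Profit = -€41 at Q = 8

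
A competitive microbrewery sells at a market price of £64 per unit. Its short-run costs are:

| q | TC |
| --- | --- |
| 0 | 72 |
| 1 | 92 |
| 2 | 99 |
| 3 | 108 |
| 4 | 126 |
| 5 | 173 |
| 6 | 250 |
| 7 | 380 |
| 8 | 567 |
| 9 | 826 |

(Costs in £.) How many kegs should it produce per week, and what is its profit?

q = 5; profit = £147

Compute π = P·q − TC at each output: q=0: -72; q=1: -28; q=2: 29; q=3: 84; q=4: 130; q=5: 147; q=6: 134; q=7: 68; q=8: -55; q=9: -250.
Profit is maximized at q = 5. AVC there is 101/5 = £20.20 ≤ P, so producing beats shutting down (which would give -£72).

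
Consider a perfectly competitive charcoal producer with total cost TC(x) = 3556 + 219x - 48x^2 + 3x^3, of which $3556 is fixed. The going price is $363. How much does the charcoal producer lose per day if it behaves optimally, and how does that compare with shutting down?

AVC = 219 - 48x + 3x^2; min AVC = $27 at x = 8. Since P = $363 ≥ min AVC, the firm produces.
With MC = 219 - 96x + 9x^2, P = MC on the upward-sloping part at x* = 12.
TR = 363·12 = 4356. TC = 3556 + 900 = 4456. Profit = 4356 − 4456 = -$100.
Shutting down would mean losing the fixed cost of $3556, so operating at a loss of $100 is better by $3456.

Profit = -$100 at x = 12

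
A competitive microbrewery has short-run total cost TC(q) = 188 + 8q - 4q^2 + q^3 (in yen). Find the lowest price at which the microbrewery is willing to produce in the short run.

The shutdown price is the minimum of AVC. VC = 8q - 4q^2 + q^3, so AVC = 8 - 4q + q^2.
dAVC/dq = -4 + 2q = 0 gives q = 2. min AVC = 8 - 4·2 + 2^2 = 4.
For P < ¥4 the firm produces nothing.

¥4 per unit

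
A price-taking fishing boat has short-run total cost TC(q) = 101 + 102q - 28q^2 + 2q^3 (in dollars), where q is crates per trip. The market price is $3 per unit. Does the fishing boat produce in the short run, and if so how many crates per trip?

Shut down

Strip out fixed cost: VC = 102q - 28q^2 + 2q^3. Then AVC = 102 - 28q + 2q^2 and MC = 102 - 56q + 6q^2.
The AVC parabola has its vertex at q = 28/4 = 7, where AVC = 102 - 28·7 + 2·7^2 = $4.
Since P = $3 < min AVC = $4, price fails to cover variable cost at any output.
Best response: produce nothing and absorb the $101 fixed cost.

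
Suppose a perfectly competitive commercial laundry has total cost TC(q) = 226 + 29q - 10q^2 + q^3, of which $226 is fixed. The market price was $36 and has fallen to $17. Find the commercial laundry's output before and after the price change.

AVC = 29 - 10q + q^2, minimized at q = 5 where min AVC = $4. MC = 29 - 20q + 3q^2.
At P = $36 ≥ min AVC, set P = MC on the rising branch: q = 7.
At P = $17 ≥ min AVC, set P = MC: q = 6. The firm stays open but cuts output.

Output falls from 7 to 6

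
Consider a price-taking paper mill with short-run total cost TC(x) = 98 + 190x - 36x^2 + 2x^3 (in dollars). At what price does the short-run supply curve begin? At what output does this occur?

Short-run supply begins at min AVC. From VC = 190x - 36x^2 + 2x^3, AVC = 190 - 36x + 2x^2.
At the minimum of AVC, MC = AVC. MC = 190 - 72x + 6x^2; setting MC = AVC gives 4x^2 - 36x = 0, so x = 9. min AVC = 28.
The firm shuts down for any P below $28.

$28 per unit, at x = 9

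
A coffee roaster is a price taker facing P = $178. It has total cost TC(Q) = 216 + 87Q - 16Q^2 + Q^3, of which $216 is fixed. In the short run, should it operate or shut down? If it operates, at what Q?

Produce at Q = 13

Variable cost is VC = 87Q - 16Q^2 + Q^3, so AVC = VC/Q = 87 - 16Q + Q^2 and MC = dTC/dQ = 87 - 32Q + 3Q^2.
The AVC parabola has its vertex at Q = 16/2 = 8, where AVC = 87 - 16·8 + 8^2 = $23.
Since P = $178 ≥ min AVC = $23, price covers variable cost and the firm should produce.
Solving P = MC: -91 - 32Q + 3Q^2 = 0 ⇒ Q = -7/3 or 13. On the upward-sloping branch, Q* = 13.
Check: AVC at Q = 13 is $48 ≤ P, so revenue covers variable cost.
Profit = P·Q − TC = 178·13 − 840 = $1474.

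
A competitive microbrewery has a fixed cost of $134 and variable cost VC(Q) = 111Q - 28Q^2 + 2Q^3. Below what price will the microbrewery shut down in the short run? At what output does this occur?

$13 per unit, at Q = 7

The shutdown price is the minimum of AVC. VC = 111Q - 28Q^2 + 2Q^3, so AVC = 111 - 28Q + 2Q^2.
At the minimum of AVC, MC = AVC. MC = 111 - 56Q + 6Q^2; setting MC = AVC gives 4Q^2 - 28Q = 0, so Q = 7. min AVC = 13.
So the shutdown price is $13.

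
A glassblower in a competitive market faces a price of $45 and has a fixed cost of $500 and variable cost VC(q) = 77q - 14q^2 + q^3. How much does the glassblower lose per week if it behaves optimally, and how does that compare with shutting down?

Profit = -$372 at q = 8

AVC = 77 - 14q + q^2; min AVC = $28 at q = 7. Since P = $45 ≥ min AVC, the firm produces.
MC = 77 - 28q + 3q^2. Setting P = MC and taking the root on the rising branch gives q* = 8.
TR = 45·8 = 360. TC = 500 + 232 = 732. Profit = 360 − 732 = -$372.
By producing, the firm covers all variable cost plus $128 of fixed cost; shutting down would lose the full $500.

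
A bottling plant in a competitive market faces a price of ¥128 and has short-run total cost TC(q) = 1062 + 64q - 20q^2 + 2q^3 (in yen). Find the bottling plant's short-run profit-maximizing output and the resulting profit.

Profit = -¥294 at q = 8

AVC = 64 - 20q + 2q^2 has its minimum ¥14 at q = 5; price ¥128 clears that bar, so the firm operates.
With MC = 64 - 40q + 6q^2, P = MC on the upward-sloping part at q* = 8.
TR = 128·8 = 1024. TC = 1062 + 256 = 1318. Profit = 1024 − 1318 = -¥294.
That loss of ¥294 beats the ¥1062 the firm would lose by shutting down; producing recovers ¥768 of fixed cost.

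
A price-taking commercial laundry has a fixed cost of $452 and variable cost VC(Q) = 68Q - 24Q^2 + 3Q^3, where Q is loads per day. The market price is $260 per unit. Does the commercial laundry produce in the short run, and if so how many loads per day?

Strip out fixed cost: VC = 68Q - 24Q^2 + 3Q^3. Then AVC = 68 - 24Q + 3Q^2 and MC = 68 - 48Q + 9Q^2.
AVC is minimized where dAVC/dQ = -24 + 6Q = 0, at Q = 4; min AVC = 68 - 24·4 + 3·4^2 = $20.
Because $260 ≥ $20, revenue can cover variable cost; the firm operates.
Set P = MC: 260 = 68 - 48Q + 9Q^2 → -192 - 48Q + 9Q^2 = 0. The roots are Q = -8/3 and Q = 8; the profit-maximizing output is on the rising part of MC, so Q* = 8.
Check: AVC at Q = 8 is $68 ≤ P, so revenue covers variable cost.
Profit = P·Q − TC = 260·8 − 996 = $1084.

Produce at Q = 8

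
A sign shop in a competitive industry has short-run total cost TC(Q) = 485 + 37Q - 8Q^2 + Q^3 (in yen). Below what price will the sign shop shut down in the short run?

The shutdown price is the minimum of AVC. VC = 37Q - 8Q^2 + Q^3, so AVC = 37 - 8Q + Q^2.
At the minimum of AVC, MC = AVC. MC = 37 - 16Q + 3Q^2; setting MC = AVC gives 2Q^2 - 8Q = 0, so Q = 4. min AVC = 21.
The firm shuts down for any P below ¥21.

¥21 per unit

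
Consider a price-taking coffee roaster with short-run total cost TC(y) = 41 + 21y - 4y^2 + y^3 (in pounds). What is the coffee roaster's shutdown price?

£17 per unit

The firm shuts down when price falls below the minimum of average variable cost. AVC = VC/y = 21 - 4y + y^2.
At the minimum of AVC, MC = AVC. MC = 21 - 8y + 3y^2; setting MC = AVC gives 2y^2 - 4y = 0, so y = 2. min AVC = 17.
For P < £17 the firm produces nothing.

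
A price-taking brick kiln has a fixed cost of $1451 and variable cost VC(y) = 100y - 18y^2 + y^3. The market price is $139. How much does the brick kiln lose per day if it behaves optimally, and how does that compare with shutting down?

AVC = 100 - 18y + y^2; min AVC = $19 at y = 9. Since P = $139 ≥ min AVC, the firm produces.
MC = 100 - 36y + 3y^2. Setting P = MC and taking the root on the rising branch gives y* = 13.
TR = 139·13 = 1807. TC = 1451 + 455 = 1906. Profit = 1807 − 1906 = -$99.
Shutting down would mean losing the fixed cost of $1451, so operating at a loss of $99 is better by $1352.

Profit = -$99 at y = 13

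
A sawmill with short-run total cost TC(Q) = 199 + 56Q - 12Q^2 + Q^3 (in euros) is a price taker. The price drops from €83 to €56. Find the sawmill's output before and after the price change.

AVC = 56 - 12Q + Q^2, minimized at Q = 6 where min AVC = €20. MC = 56 - 24Q + 3Q^2.
At P = €83 ≥ min AVC, set P = MC on the rising branch: Q = 9.
At P = €56 ≥ min AVC, set P = MC: Q = 8. The firm stays open but cuts output.

Output falls from 9 to 8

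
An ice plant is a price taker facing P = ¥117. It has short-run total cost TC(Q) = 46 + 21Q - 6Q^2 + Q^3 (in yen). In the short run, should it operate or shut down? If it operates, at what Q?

Produce at Q = 8

Variable cost is VC = 21Q - 6Q^2 + Q^3, so AVC = VC/Q = 21 - 6Q + Q^2 and MC = dTC/dQ = 21 - 12Q + 3Q^2.
AVC hits its minimum where MC = AVC, at Q = 3, giving min AVC = 21 - 6·3 + 3^2 = ¥12.
P = ¥117 exceeds min AVC = ¥12, so the firm stays open.
Solving P = MC: -96 - 12Q + 3Q^2 = 0 ⇒ Q = -4 or 8. On the upward-sloping branch, Q* = 8.
Check: AVC at Q = 8 is ¥37 ≤ P, so revenue covers variable cost.
Profit = P·Q − TC = 117·8 − 342 = ¥594.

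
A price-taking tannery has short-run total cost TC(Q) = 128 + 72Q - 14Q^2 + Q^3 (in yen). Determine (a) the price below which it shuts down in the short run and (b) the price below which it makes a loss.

Shutdown price = min AVC. AVC = 72 - 14Q + Q^2, with vertex at Q = 7 and minimum ¥23.
ATC = 128/Q + 72 - 14Q + Q^2. Setting dATC/dQ = −128/Q^2 − 14 + 2Q = 0 gives Q = 8 (since 2·8^3 − 14·8^2 = 128).
min ATC = 128/8 + 72 − 14·8 + 8^2 = ¥40. That is the break-even price.
Between these two prices the firm operates at a loss; above ¥40 it earns a profit.

Shutdown price = ¥23; break-even price = ¥40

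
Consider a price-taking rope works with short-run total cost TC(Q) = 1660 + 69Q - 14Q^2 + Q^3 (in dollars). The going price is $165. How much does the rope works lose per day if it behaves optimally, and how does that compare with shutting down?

AVC = 69 - 14Q + Q^2; min AVC = $20 at Q = 7. Since P = $165 ≥ min AVC, the firm produces.
MC = 69 - 28Q + 3Q^2. Setting P = MC and taking the root on the rising branch gives Q* = 12.
TR = 165·12 = 1980. TC = 1660 + 540 = 2200. Profit = 1980 − 2200 = -$220.
That loss of $220 beats the $1660 the firm would lose by shutting down; producing recovers $1440 of fixed cost.

Profit = -$220 at Q = 12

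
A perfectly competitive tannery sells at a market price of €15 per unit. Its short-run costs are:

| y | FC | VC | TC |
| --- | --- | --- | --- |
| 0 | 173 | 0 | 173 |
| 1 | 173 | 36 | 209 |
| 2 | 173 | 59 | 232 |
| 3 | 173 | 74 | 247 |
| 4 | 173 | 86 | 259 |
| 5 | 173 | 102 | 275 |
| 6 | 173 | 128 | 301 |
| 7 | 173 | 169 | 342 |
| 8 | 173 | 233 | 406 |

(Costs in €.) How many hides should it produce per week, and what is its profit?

Compute π = P·y − TC at each output: y=0: -173; y=1: -194; y=2: -202; y=3: -202; y=4: -199; y=5: -200; y=6: -211; y=7: -237; y=8: -286.
Profit is highest at y = 0. Equivalently, the lowest AVC in the table is 102/5 ≈ €20.40 at y = 5, and P = €15 falls below it — price never covers variable cost, so the firm shuts down and loses only its fixed cost.

y = 0 (shut down); profit = -€173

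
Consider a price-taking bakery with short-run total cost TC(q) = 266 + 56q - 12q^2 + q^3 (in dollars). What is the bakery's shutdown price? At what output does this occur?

The firm shuts down when price falls below the minimum of average variable cost. AVC = VC/q = 56 - 12q + q^2.
dAVC/dq = -12 + 2q = 0 gives q = 6. min AVC = 56 - 12·6 + 6^2 = 20.
So the shutdown price is $20.

$20 per unit, at q = 6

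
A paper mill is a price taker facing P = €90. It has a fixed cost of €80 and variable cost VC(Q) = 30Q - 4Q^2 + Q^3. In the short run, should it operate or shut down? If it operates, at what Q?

Produce at Q = 6

Strip out fixed cost: VC = 30Q - 4Q^2 + Q^3. Then AVC = 30 - 4Q + Q^2 and MC = 30 - 8Q + 3Q^2.
AVC hits its minimum where MC = AVC, at Q = 2, giving min AVC = 30 - 4·2 + 2^2 = €26.
P = €90 exceeds min AVC = €26, so the firm stays open.
Set P = MC: 90 = 30 - 8Q + 3Q^2 → -60 - 8Q + 3Q^2 = 0. The roots are Q = -10/3 and Q = 6; the profit-maximizing output is on the rising part of MC, so Q* = 6.
Check: AVC at Q = 6 is €42 ≤ P, so revenue covers variable cost.
Profit = P·Q − TC = 90·6 − 332 = €208.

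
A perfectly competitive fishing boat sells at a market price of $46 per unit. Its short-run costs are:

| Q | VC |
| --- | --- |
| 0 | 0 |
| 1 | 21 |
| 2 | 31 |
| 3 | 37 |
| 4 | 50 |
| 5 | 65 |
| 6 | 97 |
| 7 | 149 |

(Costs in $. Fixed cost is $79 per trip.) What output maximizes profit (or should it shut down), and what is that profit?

Q = 6; profit = $100

Profit at each row (π = 46Q − TC): Q=0: -79; Q=1: -54; Q=2: -18; Q=3: 22; Q=4: 55; Q=5: 86; Q=6: 100; Q=7: 94.
Profit is maximized at Q = 6. AVC there is 97/6 = $16.17 ≤ P, so producing beats shutting down (which would give -$79).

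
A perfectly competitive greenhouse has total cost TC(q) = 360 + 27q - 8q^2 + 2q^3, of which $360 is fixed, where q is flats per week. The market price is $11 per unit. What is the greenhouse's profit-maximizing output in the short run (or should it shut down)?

From TC, MC = TC'(q) = 27 - 16q + 6q^2 and AVC = VC/q = 27 - 8q + 2q^2.
The AVC parabola has its vertex at q = 8/4 = 2, where AVC = 27 - 8·2 + 2·2^2 = $19.
P = $11 lies below min AVC = $19; no output level covers variable cost.
Best response: produce nothing and absorb the $360 fixed cost.

Shut down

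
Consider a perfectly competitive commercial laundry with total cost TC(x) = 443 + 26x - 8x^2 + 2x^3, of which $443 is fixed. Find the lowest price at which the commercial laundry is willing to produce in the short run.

The firm shuts down when price falls below the minimum of average variable cost. AVC = VC/x = 26 - 8x + 2x^2.
At the minimum of AVC, MC = AVC. MC = 26 - 16x + 6x^2; setting MC = AVC gives 4x^2 - 8x = 0, so x = 2. min AVC = 18.
For P < $18 the firm produces nothing.

$18 per unit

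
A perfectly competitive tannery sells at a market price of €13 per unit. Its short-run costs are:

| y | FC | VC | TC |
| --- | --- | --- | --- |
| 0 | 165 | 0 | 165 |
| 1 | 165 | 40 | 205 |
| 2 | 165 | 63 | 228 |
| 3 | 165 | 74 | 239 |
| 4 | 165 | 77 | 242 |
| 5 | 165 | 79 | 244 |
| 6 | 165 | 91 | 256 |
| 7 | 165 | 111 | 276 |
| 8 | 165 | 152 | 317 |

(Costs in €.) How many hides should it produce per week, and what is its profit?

Tabulate TR − TC: y=0: -165; y=1: -192; y=2: -202; y=3: -200; y=4: -190; y=5: -179; y=6: -178; y=7: -185; y=8: -213.
Profit is highest at y = 0. Equivalently, the lowest AVC in the table is 91/6 ≈ €15.17 at y = 6, and P = €13 falls below it — price never covers variable cost, so the firm shuts down and loses only its fixed cost.

y = 0 (shut down); profit = -€165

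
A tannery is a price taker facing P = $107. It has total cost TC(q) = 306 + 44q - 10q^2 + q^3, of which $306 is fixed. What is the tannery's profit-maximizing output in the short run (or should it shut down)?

Variable cost is VC = 44q - 10q^2 + q^3, so AVC = VC/q = 44 - 10q + q^2 and MC = dTC/dq = 44 - 20q + 3q^2.
AVC is minimized where dAVC/dq = -10 + 2q = 0, at q = 5; min AVC = 44 - 10·5 + 5^2 = $19.
Since P = $107 ≥ min AVC = $19, price covers variable cost and the firm should produce.
Solving P = MC: -63 - 20q + 3q^2 = 0 ⇒ q = -7/3 or 9. On the upward-sloping branch, q* = 9.
Check: AVC at q = 9 is $35 ≤ P, so revenue covers variable cost.
Profit = P·q − TC = 107·9 − 621 = $342.

Produce at q = 9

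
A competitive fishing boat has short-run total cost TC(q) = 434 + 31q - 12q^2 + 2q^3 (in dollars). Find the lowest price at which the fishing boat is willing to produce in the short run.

$13 per unit

The shutdown price is the minimum of AVC. VC = 31q - 12q^2 + 2q^3, so AVC = 31 - 12q + 2q^2.
dAVC/dq = -12 + 4q = 0 gives q = 3. min AVC = 31 - 12·3 + 2·3^2 = 13.
The firm shuts down for any P below $13.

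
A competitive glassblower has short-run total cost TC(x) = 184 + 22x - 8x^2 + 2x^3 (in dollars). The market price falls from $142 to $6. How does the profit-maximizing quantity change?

Output falls from 6 to 0 (the firm shuts down)

MC = 22 - 16x + 6x^2; the shutdown threshold is min AVC = $14 (at x = 2).
At P = $142 ≥ min AVC, set P = MC on the rising branch: x = 6.
At P = $6 < min AVC = $14, price no longer covers variable cost at any output, so the firm shuts down: x = 0.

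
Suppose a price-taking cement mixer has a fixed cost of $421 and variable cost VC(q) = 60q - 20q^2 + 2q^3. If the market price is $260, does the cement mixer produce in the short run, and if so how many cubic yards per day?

Produce at q = 10

Variable cost is VC = 60q - 20q^2 + 2q^3, so AVC = VC/q = 60 - 20q + 2q^2 and MC = dTC/dq = 60 - 40q + 6q^2.
AVC hits its minimum where MC = AVC, at q = 5, giving min AVC = 60 - 20·5 + 2·5^2 = $10.
P = $260 exceeds min AVC = $10, so the firm stays open.
Solving P = MC: -200 - 40q + 6q^2 = 0 ⇒ q = -10/3 or 10. On the upward-sloping branch, q* = 10.
Check: AVC at q = 10 is $60 ≤ P, so revenue covers variable cost.
Profit = P·q − TC = 260·10 − 1021 = $1579.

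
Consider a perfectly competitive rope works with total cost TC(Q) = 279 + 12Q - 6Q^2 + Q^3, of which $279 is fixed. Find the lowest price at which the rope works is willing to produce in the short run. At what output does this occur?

Short-run supply begins at min AVC. From VC = 12Q - 6Q^2 + Q^3, AVC = 12 - 6Q + Q^2.
At the minimum of AVC, MC = AVC. MC = 12 - 12Q + 3Q^2; setting MC = AVC gives 2Q^2 - 6Q = 0, so Q = 3. min AVC = 3.
For P < $3 the firm produces nothing.

$3 per unit, at Q = 3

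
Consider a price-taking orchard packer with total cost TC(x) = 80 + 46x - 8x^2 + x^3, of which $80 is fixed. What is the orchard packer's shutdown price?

The shutdown price is the minimum of AVC. VC = 46x - 8x^2 + x^3, so AVC = 46 - 8x + x^2.
dAVC/dx = -8 + 2x = 0 gives x = 4. min AVC = 46 - 8·4 + 4^2 = 30.
For P < $30 the firm produces nothing.

$30 per unit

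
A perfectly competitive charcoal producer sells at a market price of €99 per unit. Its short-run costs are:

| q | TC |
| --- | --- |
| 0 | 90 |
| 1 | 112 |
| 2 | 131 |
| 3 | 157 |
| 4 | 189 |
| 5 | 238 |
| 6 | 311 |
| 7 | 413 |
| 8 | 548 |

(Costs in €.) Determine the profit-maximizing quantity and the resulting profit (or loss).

Profit at each row (π = 99q − TC): q=0: -90; q=1: -13; q=2: 67; q=3: 140; q=4: 207; q=5: 257; q=6: 283; q=7: 280; q=8: 244.
Profit is maximized at q = 6. AVC there is 221/6 = €36.83 ≤ P, so producing beats shutting down (which would give -€90).

q = 6; profit = €283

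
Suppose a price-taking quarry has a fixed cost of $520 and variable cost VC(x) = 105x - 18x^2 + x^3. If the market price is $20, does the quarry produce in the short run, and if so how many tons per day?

From TC, MC = TC'(x) = 105 - 36x + 3x^2 and AVC = VC/x = 105 - 18x + x^2.
The AVC parabola has its vertex at x = 18/2 = 9, where AVC = 105 - 18·9 + 9^2 = $24.
Since P = $20 < min AVC = $24, price fails to cover variable cost at any output.
Best response: produce nothing and absorb the $520 fixed cost.

Shut down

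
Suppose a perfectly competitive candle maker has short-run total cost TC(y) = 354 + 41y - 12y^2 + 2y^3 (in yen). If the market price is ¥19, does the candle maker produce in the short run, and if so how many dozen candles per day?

Variable cost is VC = 41y - 12y^2 + 2y^3, so AVC = VC/y = 41 - 12y + 2y^2 and MC = dTC/dy = 41 - 24y + 6y^2.
The AVC parabola has its vertex at y = 12/4 = 3, where AVC = 41 - 12·3 + 2·3^2 = ¥23.
P = ¥19 lies below min AVC = ¥23; no output level covers variable cost.
The firm minimizes its loss by shutting down and losing only its fixed cost of ¥354.

Shut down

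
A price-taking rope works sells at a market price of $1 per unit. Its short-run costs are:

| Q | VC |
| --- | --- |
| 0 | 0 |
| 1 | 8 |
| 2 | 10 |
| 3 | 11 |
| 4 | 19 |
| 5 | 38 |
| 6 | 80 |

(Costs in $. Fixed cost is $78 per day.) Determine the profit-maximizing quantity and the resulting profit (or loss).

Q = 0 (shut down); profit = -$78

Profit at each row (π = 1Q − TC): Q=0: -78; Q=1: -85; Q=2: -86; Q=3: -86; Q=4: -93; Q=5: -111; Q=6: -152.
Profit is highest at Q = 0. Equivalently, the lowest AVC in the table is 11/3 ≈ $3.67 at Q = 3, and P = $1 falls below it — price never covers variable cost, so the firm shuts down and loses only its fixed cost.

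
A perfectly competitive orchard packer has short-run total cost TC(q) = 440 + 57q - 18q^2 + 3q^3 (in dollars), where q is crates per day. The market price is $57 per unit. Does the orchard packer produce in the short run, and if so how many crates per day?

Produce at q = 4

Strip out fixed cost: VC = 57q - 18q^2 + 3q^3. Then AVC = 57 - 18q + 3q^2 and MC = 57 - 36q + 9q^2.
AVC is minimized where dAVC/dq = -18 + 6q = 0, at q = 3; min AVC = 57 - 18·3 + 3·3^2 = $30.
Since P = $57 ≥ min AVC = $30, price covers variable cost and the firm should produce.
Solving P = MC: -36q + 9q^2 = 0 ⇒ q = 0 or 4. On the upward-sloping branch, q* = 4.
Check: AVC at q = 4 is $33 ≤ P, so revenue covers variable cost.
Profit = P·q − TC = 57·4 − 572 = -$344, a loss, but smaller than the $440 fixed cost the firm would lose by shutting down.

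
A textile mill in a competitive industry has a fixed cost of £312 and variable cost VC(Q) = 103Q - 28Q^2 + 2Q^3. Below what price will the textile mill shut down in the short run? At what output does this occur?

£5 per unit, at Q = 7

Short-run supply begins at min AVC. From VC = 103Q - 28Q^2 + 2Q^3, AVC = 103 - 28Q + 2Q^2.
dAVC/dQ = -28 + 4Q = 0 gives Q = 7. min AVC = 103 - 28·7 + 2·7^2 = 5.
The firm shuts down for any P below £5.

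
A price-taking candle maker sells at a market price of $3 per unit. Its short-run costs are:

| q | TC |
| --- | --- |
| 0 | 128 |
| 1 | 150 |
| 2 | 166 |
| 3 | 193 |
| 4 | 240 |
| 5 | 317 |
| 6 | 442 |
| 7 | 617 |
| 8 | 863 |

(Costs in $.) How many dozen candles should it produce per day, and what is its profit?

q = 0 (shut down); profit = -$128

Compute π = P·q − TC at each output: q=0: -128; q=1: -147; q=2: -160; q=3: -184; q=4: -228; q=5: -302; q=6: -424; q=7: -596; q=8: -839.
Profit is highest at q = 0. Equivalently, the lowest AVC in the table is 38/2 ≈ $19 at q = 2, and P = $3 falls below it — price never covers variable cost, so the firm shuts down and loses only its fixed cost.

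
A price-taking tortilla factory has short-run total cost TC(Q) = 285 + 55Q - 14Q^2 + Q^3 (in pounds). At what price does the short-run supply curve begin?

The shutdown price is the minimum of AVC. VC = 55Q - 14Q^2 + Q^3, so AVC = 55 - 14Q + Q^2.
dAVC/dQ = -14 + 2Q = 0 gives Q = 7. min AVC = 55 - 14·7 + 7^2 = 6.
So the shutdown price is £6.

£6 per unit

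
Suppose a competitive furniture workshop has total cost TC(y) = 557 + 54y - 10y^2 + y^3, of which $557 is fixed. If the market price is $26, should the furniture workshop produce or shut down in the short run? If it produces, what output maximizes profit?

Strip out fixed cost: VC = 54y - 10y^2 + y^3. Then AVC = 54 - 10y + y^2 and MC = 54 - 20y + 3y^2.
AVC is minimized where dAVC/dy = -10 + 2y = 0, at y = 5; min AVC = 54 - 10·5 + 5^2 = $29.
Since P = $26 < min AVC = $29, price fails to cover variable cost at any output.
Shutting down limits the loss to fixed cost, $557.

Shut down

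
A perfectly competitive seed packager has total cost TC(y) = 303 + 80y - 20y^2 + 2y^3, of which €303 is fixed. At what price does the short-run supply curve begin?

€30 per unit

Short-run supply begins at min AVC. From VC = 80y - 20y^2 + 2y^3, AVC = 80 - 20y + 2y^2.
dAVC/dy = -20 + 4y = 0 gives y = 5. min AVC = 80 - 20·5 + 2·5^2 = 30.
For P < €30 the firm produces nothing.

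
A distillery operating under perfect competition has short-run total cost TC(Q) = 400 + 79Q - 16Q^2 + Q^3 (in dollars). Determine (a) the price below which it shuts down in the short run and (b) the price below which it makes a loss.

Shutdown price = min AVC. AVC = 79 - 16Q + Q^2, with vertex at Q = 8 and minimum $15.
ATC = 400/Q + 79 - 16Q + Q^2. Setting dATC/dQ = −400/Q^2 − 16 + 2Q = 0 gives Q = 10 (since 2·10^3 − 16·10^2 = 400).
min ATC = 400/10 + 79 − 16·10 + 10^2 = $59. That is the break-even price.
For $15 ≤ P < $59 the firm produces at a loss; below $15 it shuts down.

Shutdown price = $15; break-even price = $59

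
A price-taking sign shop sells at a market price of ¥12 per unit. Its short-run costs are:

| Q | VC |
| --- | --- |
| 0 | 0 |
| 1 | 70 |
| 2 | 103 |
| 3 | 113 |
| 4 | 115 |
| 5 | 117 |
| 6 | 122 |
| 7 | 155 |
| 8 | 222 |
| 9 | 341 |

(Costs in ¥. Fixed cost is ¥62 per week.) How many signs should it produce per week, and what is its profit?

Q = 0 (shut down); profit = -¥62

Tabulate TR − TC: Q=0: -62; Q=1: -120; Q=2: -141; Q=3: -139; Q=4: -129; Q=5: -119; Q=6: -112; Q=7: -133; Q=8: -188; Q=9: -295.
Profit is highest at Q = 0. Equivalently, the lowest AVC in the table is 122/6 ≈ ¥20.33 at Q = 6, and P = ¥12 falls below it — price never covers variable cost, so the firm shuts down and loses only its fixed cost.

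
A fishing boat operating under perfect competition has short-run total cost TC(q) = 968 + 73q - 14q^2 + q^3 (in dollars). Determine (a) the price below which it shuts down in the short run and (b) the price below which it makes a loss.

Shutdown price = $24; break-even price = $128

AVC = 73 - 14q + q^2; minimized at q = 7, giving min AVC = $24. That is the shutdown price.
ATC = 968/q + 73 - 14q + q^2. Setting dATC/dq = −968/q^2 − 14 + 2q = 0 gives q = 11 (since 2·11^3 − 14·11^2 = 968).
min ATC = 968/11 + 73 − 14·11 + 11^2 = $128. That is the break-even price.
Between these two prices the firm operates at a loss; above $128 it earns a profit.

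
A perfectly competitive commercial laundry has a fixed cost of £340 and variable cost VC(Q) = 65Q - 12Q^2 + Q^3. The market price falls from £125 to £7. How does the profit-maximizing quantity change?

MC = 65 - 24Q + 3Q^2; the shutdown threshold is min AVC = £29 (at Q = 6).
At P = £125 ≥ min AVC, set P = MC on the rising branch: Q = 10.
At P = £7 < min AVC = £29, price no longer covers variable cost at any output, so the firm shuts down: Q = 0.

Output falls from 10 to 0 (the firm shuts down)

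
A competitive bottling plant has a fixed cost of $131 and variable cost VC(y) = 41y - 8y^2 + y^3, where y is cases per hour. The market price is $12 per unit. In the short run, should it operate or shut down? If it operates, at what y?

Shut down

Strip out fixed cost: VC = 41y - 8y^2 + y^3. Then AVC = 41 - 8y + y^2 and MC = 41 - 16y + 3y^2.
AVC hits its minimum where MC = AVC, at y = 4, giving min AVC = 41 - 8·4 + 4^2 = $25.
Since P = $12 < min AVC = $25, price fails to cover variable cost at any output.
Best response: produce nothing and absorb the $131 fixed cost.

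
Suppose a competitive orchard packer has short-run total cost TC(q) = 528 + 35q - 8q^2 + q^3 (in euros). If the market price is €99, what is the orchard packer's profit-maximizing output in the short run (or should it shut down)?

Produce at q = 8

From TC, MC = TC'(q) = 35 - 16q + 3q^2 and AVC = VC/q = 35 - 8q + q^2.
AVC hits its minimum where MC = AVC, at q = 4, giving min AVC = 35 - 8·4 + 4^2 = €19.
Because €99 ≥ €19, revenue can cover variable cost; the firm operates.
Set P = MC: 99 = 35 - 16q + 3q^2 → -64 - 16q + 3q^2 = 0. The roots are q = -8/3 and q = 8; the profit-maximizing output is on the rising part of MC, so q* = 8.
Check: AVC at q = 8 is €35 ≤ P, so revenue covers variable cost.
Profit = P·q − TC = 99·8 − 808 = -€16, a loss, but smaller than the €528 fixed cost the firm would lose by shutting down.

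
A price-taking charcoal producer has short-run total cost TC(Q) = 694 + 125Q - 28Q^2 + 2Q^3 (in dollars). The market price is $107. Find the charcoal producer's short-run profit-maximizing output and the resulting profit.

Profit = -$46 at Q = 9

AVC = 125 - 28Q + 2Q^2; min AVC = $27 at Q = 7. Since P = $107 ≥ min AVC, the firm produces.
MC = 125 - 56Q + 6Q^2. Setting P = MC and taking the root on the rising branch gives Q* = 9.
TR = 107·9 = 963. TC = 694 + 315 = 1009. Profit = 963 − 1009 = -$46.
Shutting down would mean losing the fixed cost of $694, so operating at a loss of $46 is better by $648.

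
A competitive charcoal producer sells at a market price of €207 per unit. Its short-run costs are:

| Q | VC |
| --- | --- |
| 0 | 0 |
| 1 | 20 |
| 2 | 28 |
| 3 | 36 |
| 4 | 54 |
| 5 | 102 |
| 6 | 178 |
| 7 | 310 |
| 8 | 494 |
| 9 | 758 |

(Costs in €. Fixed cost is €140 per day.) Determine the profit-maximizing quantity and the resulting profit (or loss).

Q = 8; profit = €1022

Compute π = P·Q − TC at each output: Q=0: -140; Q=1: 47; Q=2: 246; Q=3: 445; Q=4: 634; Q=5: 793; Q=6: 924; Q=7: 999; Q=8: 1022; Q=9: 965.
Profit is maximized at Q = 8. AVC there is 494/8 = €61.75 ≤ P, so producing beats shutting down (which would give -€140).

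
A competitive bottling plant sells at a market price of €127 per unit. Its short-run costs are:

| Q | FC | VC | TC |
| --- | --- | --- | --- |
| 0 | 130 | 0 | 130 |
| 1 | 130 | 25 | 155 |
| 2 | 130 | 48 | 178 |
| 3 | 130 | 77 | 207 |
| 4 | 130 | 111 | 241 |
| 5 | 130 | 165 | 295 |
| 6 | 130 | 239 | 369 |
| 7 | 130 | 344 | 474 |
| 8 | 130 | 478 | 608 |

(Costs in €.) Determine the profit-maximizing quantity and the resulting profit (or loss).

Q = 7; profit = €415

Profit at each row (π = 127Q − TC): Q=0: -130; Q=1: -28; Q=2: 76; Q=3: 174; Q=4: 267; Q=5: 340; Q=6: 393; Q=7: 415; Q=8: 408.
Profit is maximized at Q = 7. AVC there is 344/7 = €49.14 ≤ P, so producing beats shutting down (which would give -€130).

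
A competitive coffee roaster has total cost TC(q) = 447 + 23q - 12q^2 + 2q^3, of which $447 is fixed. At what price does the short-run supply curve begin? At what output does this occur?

The firm shuts down when price falls below the minimum of average variable cost. AVC = VC/q = 23 - 12q + 2q^2.
dAVC/dq = -12 + 4q = 0 gives q = 3. min AVC = 23 - 12·3 + 2·3^2 = 5.
So the shutdown price is $5.

$5 per unit, at q = 3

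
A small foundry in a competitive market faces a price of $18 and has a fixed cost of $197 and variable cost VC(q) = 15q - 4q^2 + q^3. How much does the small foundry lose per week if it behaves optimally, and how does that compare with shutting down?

Profit = -$179 at q = 3

AVC = 15 - 4q + q^2 has its minimum $11 at q = 2; price $18 clears that bar, so the firm operates.
MC = 15 - 8q + 3q^2. Setting P = MC and taking the root on the rising branch gives q* = 3.
TR = 18·3 = 54. TC = 197 + 36 = 233. Profit = 54 − 233 = -$179.
That loss of $179 beats the $197 the firm would lose by shutting down; producing recovers $18 of fixed cost.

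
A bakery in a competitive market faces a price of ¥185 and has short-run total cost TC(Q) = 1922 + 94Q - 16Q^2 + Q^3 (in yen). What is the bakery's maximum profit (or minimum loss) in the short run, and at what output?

Profit = -¥232 at Q = 13

AVC = 94 - 16Q + Q^2 has its minimum ¥30 at Q = 8; price ¥185 clears that bar, so the firm operates.
With MC = 94 - 32Q + 3Q^2, P = MC on the upward-sloping part at Q* = 13.
TR = 185·13 = 2405. TC = 1922 + 715 = 2637. Profit = 2405 − 2637 = -¥232.
Shutting down would mean losing the fixed cost of ¥1922, so operating at a loss of ¥232 is better by ¥1690.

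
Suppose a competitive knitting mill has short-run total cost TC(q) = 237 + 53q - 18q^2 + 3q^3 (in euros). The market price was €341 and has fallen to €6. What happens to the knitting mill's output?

Output falls from 8 to 0 (the firm shuts down)

MC = 53 - 36q + 9q^2; the shutdown threshold is min AVC = €26 (at q = 3).
With P = €341 above the shutdown price, P = MC gives q = 8.
At P = €6 < min AVC = €26, price no longer covers variable cost at any output, so the firm shuts down: q = 0.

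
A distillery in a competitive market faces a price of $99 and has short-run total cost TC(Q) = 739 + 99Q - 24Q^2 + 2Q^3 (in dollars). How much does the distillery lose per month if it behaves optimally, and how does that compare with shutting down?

AVC = 99 - 24Q + 2Q^2; min AVC = $27 at Q = 6. Since P = $99 ≥ min AVC, the firm produces.
With MC = 99 - 48Q + 6Q^2, P = MC on the upward-sloping part at Q* = 8.
TR = 99·8 = 792. TC = 739 + 280 = 1019. Profit = 792 − 1019 = -$227.
Shutting down would mean losing the fixed cost of $739, so operating at a loss of $227 is better by $512.

Profit = -$227 at Q = 8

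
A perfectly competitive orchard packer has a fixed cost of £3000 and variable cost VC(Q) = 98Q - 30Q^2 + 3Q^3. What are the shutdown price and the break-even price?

AVC = 98 - 30Q + 3Q^2; minimized at Q = 5, giving min AVC = £23. That is the shutdown price.
ATC = 3000/Q + 98 - 30Q + 3Q^2. Setting dATC/dQ = −3000/Q^2 − 30 + 6Q = 0 gives Q = 10 (since 6·10^3 − 30·10^2 = 3000).
min ATC = 3000/10 + 98 − 30·10 + 3·10^2 = £398. That is the break-even price.
For £23 ≤ P < £398 the firm produces at a loss; below £23 it shuts down.

Shutdown price = £23; break-even price = £398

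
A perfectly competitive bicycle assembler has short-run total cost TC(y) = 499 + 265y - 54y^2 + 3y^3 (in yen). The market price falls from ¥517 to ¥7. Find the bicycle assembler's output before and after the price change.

MC = 265 - 108y + 9y^2; the shutdown threshold is min AVC = ¥22 (at y = 9).
With P = ¥517 above the shutdown price, P = MC gives y = 14.
At P = ¥7 < min AVC = ¥22, price no longer covers variable cost at any output, so the firm shuts down: y = 0.

Output falls from 14 to 0 (the firm shuts down)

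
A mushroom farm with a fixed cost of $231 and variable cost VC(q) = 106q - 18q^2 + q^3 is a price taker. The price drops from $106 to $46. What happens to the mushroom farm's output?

Output falls from 12 to 10

MC = 106 - 36q + 3q^2; the shutdown threshold is min AVC = $25 (at q = 9).
With P = $106 above the shutdown price, P = MC gives q = 12.
At P = $46 ≥ min AVC, set P = MC: q = 10. The firm stays open but cuts output.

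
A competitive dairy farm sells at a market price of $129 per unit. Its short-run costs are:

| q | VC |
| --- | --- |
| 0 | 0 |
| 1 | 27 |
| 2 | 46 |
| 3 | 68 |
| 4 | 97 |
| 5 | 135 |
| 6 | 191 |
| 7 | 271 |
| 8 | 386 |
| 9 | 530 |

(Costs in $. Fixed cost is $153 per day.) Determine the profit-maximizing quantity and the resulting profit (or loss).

q = 8; profit = $493

Tabulate TR − TC: q=0: -153; q=1: -51; q=2: 59; q=3: 166; q=4: 266; q=5: 357; q=6: 430; q=7: 479; q=8: 493; q=9: 478.
Profit is maximized at q = 8. AVC there is 386/8 = $48.25 ≤ P, so producing beats shutting down (which would give -$153).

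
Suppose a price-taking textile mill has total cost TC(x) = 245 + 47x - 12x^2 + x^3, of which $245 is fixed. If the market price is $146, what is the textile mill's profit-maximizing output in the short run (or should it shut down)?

Variable cost is VC = 47x - 12x^2 + x^3, so AVC = VC/x = 47 - 12x + x^2 and MC = dTC/dx = 47 - 24x + 3x^2.
AVC hits its minimum where MC = AVC, at x = 6, giving min AVC = 47 - 12·6 + 6^2 = $11.
Since P = $146 ≥ min AVC = $11, price covers variable cost and the firm should produce.
Set P = MC: 146 = 47 - 24x + 3x^2 → -99 - 24x + 3x^2 = 0. The roots are x = -3 and x = 11; the profit-maximizing output is on the rising part of MC, so x* = 11.
Check: AVC at x = 11 is $36 ≤ P, so revenue covers variable cost.
Profit = P·x − TC = 146·11 − 641 = $965.

Produce at x = 11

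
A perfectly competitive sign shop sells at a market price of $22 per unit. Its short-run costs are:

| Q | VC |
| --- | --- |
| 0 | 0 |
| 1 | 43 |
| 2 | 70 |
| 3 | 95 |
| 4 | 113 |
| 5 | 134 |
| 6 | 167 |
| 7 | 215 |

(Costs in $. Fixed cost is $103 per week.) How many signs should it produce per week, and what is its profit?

Profit at each row (π = 22Q − TC): Q=0: -103; Q=1: -124; Q=2: -129; Q=3: -132; Q=4: -128; Q=5: -127; Q=6: -138; Q=7: -164.
Profit is highest at Q = 0. Equivalently, the lowest AVC in the table is 134/5 ≈ $26.80 at Q = 5, and P = $22 falls below it — price never covers variable cost, so the firm shuts down and loses only its fixed cost.

Q = 0 (shut down); profit = -$103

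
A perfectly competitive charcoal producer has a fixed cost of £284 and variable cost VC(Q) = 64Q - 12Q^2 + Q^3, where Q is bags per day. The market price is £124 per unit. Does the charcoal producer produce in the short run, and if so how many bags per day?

Produce at Q = 10

Variable cost is VC = 64Q - 12Q^2 + Q^3, so AVC = VC/Q = 64 - 12Q + Q^2 and MC = dTC/dQ = 64 - 24Q + 3Q^2.
AVC is minimized where dAVC/dQ = -12 + 2Q = 0, at Q = 6; min AVC = 64 - 12·6 + 6^2 = £28.
Since P = £124 ≥ min AVC = £28, price covers variable cost and the firm should produce.
Set P = MC: 124 = 64 - 24Q + 3Q^2 → -60 - 24Q + 3Q^2 = 0. The roots are Q = -2 and Q = 10; the profit-maximizing output is on the rising part of MC, so Q* = 10.
Check: AVC at Q = 10 is £44 ≤ P, so revenue covers variable cost.
Profit = P·Q − TC = 124·10 − 724 = £516.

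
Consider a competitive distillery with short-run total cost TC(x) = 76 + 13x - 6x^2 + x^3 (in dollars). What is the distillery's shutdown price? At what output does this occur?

The shutdown price is the minimum of AVC. VC = 13x - 6x^2 + x^3, so AVC = 13 - 6x + x^2.
At the minimum of AVC, MC = AVC. MC = 13 - 12x + 3x^2; setting MC = AVC gives 2x^2 - 6x = 0, so x = 3. min AVC = 4.
So the shutdown price is $4.

$4 per unit, at x = 3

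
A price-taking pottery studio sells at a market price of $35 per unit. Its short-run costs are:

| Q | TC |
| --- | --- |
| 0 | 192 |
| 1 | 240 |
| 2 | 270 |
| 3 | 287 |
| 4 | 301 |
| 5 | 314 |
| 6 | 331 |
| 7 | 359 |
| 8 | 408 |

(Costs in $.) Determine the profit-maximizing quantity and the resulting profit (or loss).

Q = 7; profit = -$114

Tabulate TR − TC: Q=0: -192; Q=1: -205; Q=2: -200; Q=3: -182; Q=4: -161; Q=5: -139; Q=6: -121; Q=7: -114; Q=8: -128.
Profit is maximized at Q = 7. AVC there is 167/7 = $23.86 ≤ P, so producing beats shutting down (which would give -$192).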